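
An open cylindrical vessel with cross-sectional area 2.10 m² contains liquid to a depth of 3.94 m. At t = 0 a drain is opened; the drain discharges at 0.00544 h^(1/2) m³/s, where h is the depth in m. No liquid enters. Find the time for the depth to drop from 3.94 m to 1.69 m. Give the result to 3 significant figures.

529 s

A dh/dt = −Q_out = −0.00544 √h.
∫ h^(−1/2) dh = −(0.00544/A) ∫ dt, giving 2√h = 2√h₀ − (0.00544/A) t.
t = 2A(√h₀ − √h)/0.00544 = 2·2.10·(√3.94 − √1.69)/0.00544
  = 4.2000 × (1.9849 − 1.3000) / 0.00544 = 528.82 s.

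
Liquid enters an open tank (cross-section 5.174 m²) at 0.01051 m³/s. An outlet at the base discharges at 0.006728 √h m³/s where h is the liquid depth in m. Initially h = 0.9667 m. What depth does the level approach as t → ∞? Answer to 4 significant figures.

2.440 m

Level balance: A dh/dt = 0.01051 − 0.006728 √h. Setting dh/dt = 0:
Q_in = 0.006728 √h_ss ⇒ √h_ss = 0.01051/0.006728 = 1.56213.
h_ss = 1.56213² = 2.44025 m. (Since h₀ = 0.9667 m < h_ss, the level will rise toward this value.)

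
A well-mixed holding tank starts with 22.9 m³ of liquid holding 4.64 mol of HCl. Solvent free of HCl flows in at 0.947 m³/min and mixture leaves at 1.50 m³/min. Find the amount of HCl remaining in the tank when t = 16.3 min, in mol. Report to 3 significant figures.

Total volume: dV/dt = Q_in − Q_out = -0.55300 m³/min, so V(t) = 22.9 − 0.55300 t and V(16.3) = 13.886 m³.
Solute balance: dm/dt = 0 − Q_out C = −Q_out m/V(t).
dm/m = −Q_out dt/(V₀ − 0.55300 t); integrating gives ln(m/m₀) = −(Q_out/(Q_in−Q_out)) ln(V/V₀).
m = m₀ (V₀/V)^(Q_out/(Q_in−Q_out)) = 4.64 × (22.9/13.886)^(-2.7125) = 1.1946 mol.

1.19 mol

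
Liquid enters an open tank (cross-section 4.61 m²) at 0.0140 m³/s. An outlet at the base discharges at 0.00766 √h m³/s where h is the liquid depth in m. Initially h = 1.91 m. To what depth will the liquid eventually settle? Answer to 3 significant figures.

A dh/dt = Q_in − 0.00766 √h. Steady state requires inflow = outflow:
Q_in = 0.00766 √h_ss ⇒ √h_ss = 0.0140/0.00766 = 1.8277.
h_ss = 1.8277² = 3.3404 m. (Since h₀ = 1.91 m < h_ss, the level will rise toward this value.)

3.34 m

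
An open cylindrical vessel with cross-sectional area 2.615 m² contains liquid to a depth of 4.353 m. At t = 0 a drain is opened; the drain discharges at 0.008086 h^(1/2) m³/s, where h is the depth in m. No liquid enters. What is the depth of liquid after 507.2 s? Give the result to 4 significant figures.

1.696 m

A dh/dt = −Q_out = −0.008086 √h.
∫ h^(−1/2) dh = −(0.008086/A) ∫ dt, giving 2√h = 2√h₀ − (0.008086/A) t.
√h = √4.353 − 0.008086·507.2/(2·2.615) = 2.08638 − 0.784172 = 1.30221.
h = 1.30221² = 1.69576 m.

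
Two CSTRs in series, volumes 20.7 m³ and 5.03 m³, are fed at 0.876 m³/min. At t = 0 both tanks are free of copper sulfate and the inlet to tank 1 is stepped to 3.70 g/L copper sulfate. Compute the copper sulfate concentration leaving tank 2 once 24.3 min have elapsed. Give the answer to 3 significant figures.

1.97 g/L

Species balance on tank i: dCᵢ/dt = (Cᵢ₋₁ − Cᵢ)/τᵢ with τᵢ = Vᵢ/Q.
τ₁ = 20.7/0.876 = 23.630 min; τ₂ = 5.03/0.876 = 5.7420 min.
Tank 1: C₁ = C_in(1 − e^(−t/τ₁)). Tank 2 (τ₁ ≠ τ₂): C₂ = C_in[1 − (τ₁ e^(−t/τ₁) − τ₂ e^(−t/τ₂))/(τ₁ − τ₂)].
At t = 24.3: e^(−t/τ₁) = 0.35760, e^(−t/τ₂) = 0.014524.
C₂ = 3.70·[1 − (23.630·0.35760 − 5.7420·0.014524)/(17.888)] = 3.70·0.53228 = 1.9694 g/L.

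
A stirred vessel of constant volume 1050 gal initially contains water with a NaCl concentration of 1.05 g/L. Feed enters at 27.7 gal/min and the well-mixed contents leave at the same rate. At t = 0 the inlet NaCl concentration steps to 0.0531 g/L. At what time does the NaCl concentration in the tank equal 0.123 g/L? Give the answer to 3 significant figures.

101 min

Species balance: V dC/dt = Q(C_in − C) ⇒ τ = V/Q = 37.906 min.
C(t) = C_in + (C₀ − C_in) e^(−t/τ). Set C = 0.123 and solve for t:
e^(−t/τ) = (C − C_in)/(C₀ − C_in) = (0.123 − 0.0531)/(1.05 − 0.0531) = 0.070117
t = −τ ln(…) = 37.906 × 2.6576 = 100.74 min.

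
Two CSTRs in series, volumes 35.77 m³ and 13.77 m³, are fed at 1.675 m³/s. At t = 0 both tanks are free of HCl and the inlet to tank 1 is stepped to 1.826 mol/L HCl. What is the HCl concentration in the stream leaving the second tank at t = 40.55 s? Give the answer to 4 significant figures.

Species balance on tank i: dCᵢ/dt = (Cᵢ₋₁ − Cᵢ)/τᵢ with τᵢ = Vᵢ/Q.
τ₁ = 35.77/1.675 = 21.3552 s; τ₂ = 13.77/1.675 = 8.22090 s.
Solving the cascade with C₁(0)=C₂(0)=0 gives C₂(t) = C_in[1 − (τ₁ e^(−t/τ₁) − τ₂ e^(−t/τ₂))/(τ₁ − τ₂)].
At t = 40.55: e^(−t/τ₁) = 0.149743, e^(−t/τ₂) = 0.00720808.
C₂ = 1.826·[1 − (21.3552·0.149743 − 8.22090·0.00720808)/(13.1343)] = 1.826·0.761043 = 1.38966 mol/L.

1.390 mol/L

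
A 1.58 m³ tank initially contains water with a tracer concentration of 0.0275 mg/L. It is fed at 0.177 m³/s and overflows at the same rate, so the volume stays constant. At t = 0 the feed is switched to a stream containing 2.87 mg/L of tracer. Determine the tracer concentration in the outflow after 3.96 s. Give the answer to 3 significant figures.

Mass balance on the solute (V constant): V dC/dt = Q(C_in − C).
Time constant τ = V/Q = 1.58/0.177 = 8.9266 s.
Solution: C(t) = C_in + (C₀ − C_in) e^(−t/τ).
C(3.96) = 2.87 + (0.0275 − 2.87)·e^(−3.96/8.9266) = 2.87 + (-2.8425)·0.64171 = 1.0459 mg/L.

1.05 mg/L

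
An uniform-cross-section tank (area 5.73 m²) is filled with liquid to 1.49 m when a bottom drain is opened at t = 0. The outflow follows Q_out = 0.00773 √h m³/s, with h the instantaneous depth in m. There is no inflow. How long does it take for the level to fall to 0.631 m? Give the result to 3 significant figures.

632 s

Unsteady balance on liquid volume: A dh/dt = −0.00773 √h.
Separate and integrate: 2(√h − √h₀) = −(0.00773/A) t.
t = 2A(√h₀ − √h)/0.00773 = 2·5.73·(√1.49 − √0.631)/0.00773
  = 11.460 × (1.2207 − 0.79436) / 0.00773 = 632.01 s.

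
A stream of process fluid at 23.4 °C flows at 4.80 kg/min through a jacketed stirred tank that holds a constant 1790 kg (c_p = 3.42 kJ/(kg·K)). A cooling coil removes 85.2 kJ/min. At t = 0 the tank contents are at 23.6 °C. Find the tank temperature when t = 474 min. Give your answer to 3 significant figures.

M c_p dT/dt = ṁ c_p (T_in − T) − Q̇.
τ = M/ṁ = 372.92 min; T_ss = T_in − Q̇/(ṁ c_p) = 23.4 − 85.2/(4.80·3.42) = 18.210 °C.
Integrating: T(t) = T_ss + (T₀ − T_ss) e^(−t/τ).
T(474) = 18.210 + (5.3901)·e^(−474/372.92) = 18.210 + (5.3901)·0.28053 = 19.722 °C.

19.7 °C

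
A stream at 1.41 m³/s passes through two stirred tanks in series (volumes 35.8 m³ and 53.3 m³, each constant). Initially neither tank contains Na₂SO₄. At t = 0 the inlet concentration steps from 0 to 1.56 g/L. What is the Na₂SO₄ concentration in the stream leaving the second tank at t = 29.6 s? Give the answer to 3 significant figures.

Species balance on tank i: dCᵢ/dt = (Cᵢ₋₁ − Cᵢ)/τᵢ with τᵢ = Vᵢ/Q.
τ₁ = 35.8/1.41 = 25.390 s; τ₂ = 53.3/1.41 = 37.801 s.
Tank 1: C₁ = C_in(1 − e^(−t/τ₁)). Tank 2 (τ₁ ≠ τ₂): C₂ = C_in[1 − (τ₁ e^(−t/τ₁) − τ₂ e^(−t/τ₂))/(τ₁ − τ₂)].
At t = 29.6: e^(−t/τ₁) = 0.31167, e^(−t/τ₂) = 0.45701.
C₂ = 1.56·[1 − (25.390·0.31167 − 37.801·0.45701)/(-12.411)] = 1.56·0.24565 = 0.38322 g/L.

0.383 g/L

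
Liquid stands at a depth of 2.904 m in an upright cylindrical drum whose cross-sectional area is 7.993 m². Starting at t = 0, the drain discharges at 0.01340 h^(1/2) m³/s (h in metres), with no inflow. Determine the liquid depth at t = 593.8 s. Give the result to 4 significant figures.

1.455 m

With no inflow, A dh/dt = −0.01340 √h.
∫ h^(−1/2) dh = −(0.01340/A) ∫ dt, giving 2√h = 2√h₀ − (0.01340/A) t.
√h = √2.904 − 0.01340·593.8/(2·7.993) = 1.70411 − 0.497743 = 1.20637.
h = 1.20637² = 1.45533 m.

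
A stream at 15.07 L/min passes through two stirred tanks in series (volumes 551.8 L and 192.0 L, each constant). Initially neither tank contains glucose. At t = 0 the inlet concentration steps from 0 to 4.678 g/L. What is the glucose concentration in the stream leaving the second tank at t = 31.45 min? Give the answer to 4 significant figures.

Time constants: τᵢ = Vᵢ/Q for each well-mixed tank.
τ₁ = 551.8/15.07 = 36.6158 min; τ₂ = 192.0/15.07 = 12.7405 min.
Solving the cascade with C₁(0)=C₂(0)=0 gives C₂(t) = C_in[1 − (τ₁ e^(−t/τ₁) − τ₂ e^(−t/τ₂))/(τ₁ − τ₂)].
At t = 31.45: e^(−t/τ₁) = 0.423620, e^(−t/τ₂) = 0.0847121.
C₂ = 4.678·[1 − (36.6158·0.423620 − 12.7405·0.0847121)/(23.8752)] = 4.678·0.395529 = 1.85028 g/L.

1.850 g/L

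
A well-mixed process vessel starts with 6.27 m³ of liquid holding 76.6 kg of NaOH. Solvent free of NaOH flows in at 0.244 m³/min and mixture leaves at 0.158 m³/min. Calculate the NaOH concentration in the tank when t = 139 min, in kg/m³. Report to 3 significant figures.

0.592 kg/m³

Let m(t) be the amount of NaOH. Volume: V(t) = V₀ + (Q_in − Q_out) t = 6.27 + 0.086000 t; V(139) = 18.224 m³.
Species balance (pure solvent in): dm/dt = −Q_out · m/V(t).
dm/m = −Q_out dt/(V₀ + 0.086000 t); integrating gives ln(m/m₀) = −(Q_out/(Q_in−Q_out)) ln(V/V₀).
m = m₀ (V₀/V)^(Q_out/(Q_in−Q_out)) = 76.6 × (6.27/18.224)^(1.8372) = 10.787 kg.
C = m/V = 10.787/18.224 = 0.59192 kg/m³.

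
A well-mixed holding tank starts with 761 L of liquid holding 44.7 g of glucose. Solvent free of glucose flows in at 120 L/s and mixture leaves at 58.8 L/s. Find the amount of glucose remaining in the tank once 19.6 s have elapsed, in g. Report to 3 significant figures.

Let m(t) be the amount of glucose. Volume: V(t) = V₀ + (Q_in − Q_out) t = 761 + 61.200 t; V(19.6) = 1960.5 L.
Solute balance: dm/dt = 0 − Q_out C = −Q_out m/V(t).
Separate: dm/m = −Q_out dt/V(t) ⇒ ln(m/m₀) = −(Q_out/(Q_in−Q_out)) ln(V/V₀).
m = m₀ (V₀/V)^(Q_out/(Q_in−Q_out)) = 44.7 × (761/1960.5)^(0.96078) = 18.007 g.

18.0 g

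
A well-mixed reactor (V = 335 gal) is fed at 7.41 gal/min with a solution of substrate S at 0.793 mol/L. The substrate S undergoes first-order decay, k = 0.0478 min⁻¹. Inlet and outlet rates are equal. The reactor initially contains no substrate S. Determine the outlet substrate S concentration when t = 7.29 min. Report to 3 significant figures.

Species balance: V dC/dt = Q C_in − Q C − k V C.
This is linear with rate a = Q/V + k = 0.069919 min⁻¹.
C_ss = Q C_in/(Q + kV) = 0.25087 mol/L; C(t) = C_ss + (C₀ − C_ss) e^(−a t).
C(7.29) = 0.25087 + (-0.25087)·e^(−0.069919·7.29) = 0.25087 + (-0.25087)·0.60067 = 0.10018 mol/L.

0.100 mol/L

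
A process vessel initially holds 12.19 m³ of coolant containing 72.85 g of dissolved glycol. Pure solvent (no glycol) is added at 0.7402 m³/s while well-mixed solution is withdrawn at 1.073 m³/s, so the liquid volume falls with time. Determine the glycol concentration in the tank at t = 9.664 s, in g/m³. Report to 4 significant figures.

3.024 g/m³

Let m(t) be the amount of glycol. Volume: V(t) = V₀ + (Q_in − Q_out) t = 12.19 − 0.332800 t; V(9.664) = 8.97382 m³.
No glycol enters, so dm/dt = −Q_out · (m/V).
dm/m = −Q_out dt/(V₀ − 0.332800 t); integrating gives ln(m/m₀) = −(Q_out/(Q_in−Q_out)) ln(V/V₀).
m = m₀ (V₀/V)^(Q_out/(Q_in−Q_out)) = 72.85 × (12.19/8.97382)^(-3.22416) = 27.1351 g.
C = m/V = 27.1351/8.97382 = 3.02381 g/m³.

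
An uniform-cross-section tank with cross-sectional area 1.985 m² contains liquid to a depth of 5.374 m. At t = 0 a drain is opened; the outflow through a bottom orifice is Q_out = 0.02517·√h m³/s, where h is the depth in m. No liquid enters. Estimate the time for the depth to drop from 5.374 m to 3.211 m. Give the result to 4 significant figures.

A dh/dt = −Q_out = −0.02517 √h.
∫ h^(−1/2) dh = −(0.02517/A) ∫ dt, giving 2√h = 2√h₀ − (0.02517/A) t.
t = 2A(√h₀ − √h)/0.02517 = 2·1.985·(√5.374 − √3.211)/0.02517
  = 3.97000 × (2.31819 − 1.79193) / 0.02517 = 83.0061 s.

83.01 s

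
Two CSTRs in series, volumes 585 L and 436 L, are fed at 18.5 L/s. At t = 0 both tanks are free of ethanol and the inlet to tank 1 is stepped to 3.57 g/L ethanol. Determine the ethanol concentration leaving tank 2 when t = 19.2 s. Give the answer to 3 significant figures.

0.558 g/L

Species balance on tank i: dCᵢ/dt = (Cᵢ₋₁ − Cᵢ)/τᵢ with τᵢ = Vᵢ/Q.
τ₁ = 585/18.5 = 31.622 s; τ₂ = 436/18.5 = 23.568 s.
Solving the cascade with C₁(0)=C₂(0)=0 gives C₂(t) = C_in[1 − (τ₁ e^(−t/τ₁) − τ₂ e^(−t/τ₂))/(τ₁ − τ₂)].
At t = 19.2: e^(−t/τ₁) = 0.54489, e^(−t/τ₂) = 0.44278.
C₂ = 3.57·[1 − (31.622·0.54489 − 23.568·0.44278)/(8.0541)] = 3.57·0.15634 = 0.55813 g/L.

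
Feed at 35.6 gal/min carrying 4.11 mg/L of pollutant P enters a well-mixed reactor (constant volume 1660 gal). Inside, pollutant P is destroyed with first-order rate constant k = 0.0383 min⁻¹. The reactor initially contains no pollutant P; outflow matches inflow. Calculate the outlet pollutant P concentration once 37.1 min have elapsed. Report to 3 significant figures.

Accumulation = in − out − consumed: V dC/dt = Q C_in − Q C − k V C.
dC/dt = (Q/V) C_in − (Q/V + k) C; effective rate a = Q/V + k = 0.021446 + 0.0383 = 0.059746 min⁻¹.
C_ss = Q C_in/(Q + kV) = 1.4753 mg/L; C(t) = C_ss + (C₀ − C_ss) e^(−a t).
C(37.1) = 1.4753 + (-1.4753)·e^(−0.059746·37.1) = 1.4753 + (-1.4753)·0.10898 = 1.3145 mg/L.

1.31 mg/L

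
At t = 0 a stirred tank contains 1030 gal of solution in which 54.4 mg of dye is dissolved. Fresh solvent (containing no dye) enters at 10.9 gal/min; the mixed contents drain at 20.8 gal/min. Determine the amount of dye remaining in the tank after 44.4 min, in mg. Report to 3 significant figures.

16.9 mg

Total volume: dV/dt = Q_in − Q_out = -9.9000 gal/min, so V(t) = 1030 − 9.9000 t and V(44.4) = 590.44 gal.
Species balance (pure solvent in): dm/dt = −Q_out · m/V(t).
Separate: dm/m = −Q_out dt/V(t) ⇒ ln(m/m₀) = −(Q_out/(Q_in−Q_out)) ln(V/V₀).
m = m₀ (V₀/V)^(Q_out/(Q_in−Q_out)) = 54.4 × (1030/590.44)^(-2.1010) = 16.899 mg.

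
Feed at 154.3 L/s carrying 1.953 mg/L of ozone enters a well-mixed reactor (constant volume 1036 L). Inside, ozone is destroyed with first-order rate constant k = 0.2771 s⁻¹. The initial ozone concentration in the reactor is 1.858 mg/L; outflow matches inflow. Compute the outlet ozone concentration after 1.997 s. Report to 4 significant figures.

Accumulation = in − out − consumed: V dC/dt = Q C_in − Q C − k V C.
dC/dt = (Q/V) C_in − (Q/V + k) C; effective rate a = Q/V + k = 0.148938 + 0.2771 = 0.426038 s⁻¹.
C_ss = Q C_in/(Q + kV) = 0.682747 mg/L; C(t) = C_ss + (C₀ − C_ss) e^(−a t).
C(1.997) = 0.682747 + (1.17525)·e^(−0.426038·1.997) = 0.682747 + (1.17525)·0.427074 = 1.18467 mg/L.

1.185 mg/L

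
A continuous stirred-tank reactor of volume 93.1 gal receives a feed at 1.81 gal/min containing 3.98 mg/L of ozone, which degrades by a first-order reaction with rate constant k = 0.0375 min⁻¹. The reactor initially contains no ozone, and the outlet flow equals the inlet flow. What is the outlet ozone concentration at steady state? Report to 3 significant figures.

1.36 mg/L

Accumulation = in − out − consumed: V dC/dt = Q C_in − Q C − k V C.
At steady state: 0 = Q C_in − (Q + kV) C_ss, so C_ss = Q C_in/(Q + kV).
C_ss = 1.81·3.98/(1.81 + 0.0375·93.1) = 7.2038/5.3012 = 1.3589 mg/L.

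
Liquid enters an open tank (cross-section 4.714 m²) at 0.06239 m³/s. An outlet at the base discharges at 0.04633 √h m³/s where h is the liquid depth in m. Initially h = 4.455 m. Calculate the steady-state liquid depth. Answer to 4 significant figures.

Level balance: A dh/dt = 0.06239 − 0.04633 √h. Setting dh/dt = 0:
Q_in = 0.04633 √h_ss ⇒ √h_ss = 0.06239/0.04633 = 1.34664.
h_ss = 1.34664² = 1.81345 m. (Since h₀ = 4.455 m > h_ss, the level will fall toward this value.)

1.813 m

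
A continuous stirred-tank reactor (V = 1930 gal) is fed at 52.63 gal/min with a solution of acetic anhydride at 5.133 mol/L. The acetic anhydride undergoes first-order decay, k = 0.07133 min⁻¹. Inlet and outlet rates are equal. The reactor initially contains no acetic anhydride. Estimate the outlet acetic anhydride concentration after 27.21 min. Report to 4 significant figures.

1.323 mol/L

Accumulation = in − out − consumed: V dC/dt = Q C_in − Q C − k V C.
dC/dt = (Q/V) C_in − (Q/V + k) C; effective rate a = Q/V + k = 0.0272694 + 0.07133 = 0.0985994 min⁻¹.
C_ss = Q C_in/(Q + kV) = 1.41962 mol/L; C(t) = C_ss + (C₀ − C_ss) e^(−a t).
C(27.21) = 1.41962 + (-1.41962)·e^(−0.0985994·27.21) = 1.41962 + (-1.41962)·0.0683653 = 1.32257 mol/L.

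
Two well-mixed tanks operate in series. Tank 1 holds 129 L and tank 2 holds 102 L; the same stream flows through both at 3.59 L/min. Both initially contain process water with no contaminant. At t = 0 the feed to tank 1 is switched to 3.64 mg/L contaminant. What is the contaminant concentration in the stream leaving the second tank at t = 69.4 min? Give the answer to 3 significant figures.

2.31 mg/L

Species balance on tank i: dCᵢ/dt = (Cᵢ₋₁ − Cᵢ)/τᵢ with τᵢ = Vᵢ/Q.
τ₁ = 129/3.59 = 35.933 min; τ₂ = 102/3.59 = 28.412 min.
Tank 1: C₁ = C_in(1 − e^(−t/τ₁)). Tank 2 (τ₁ ≠ τ₂): C₂ = C_in[1 − (τ₁ e^(−t/τ₁) − τ₂ e^(−t/τ₂))/(τ₁ − τ₂)].
At t = 69.4: e^(−t/τ₁) = 0.14495, e^(−t/τ₂) = 0.086934.
C₂ = 3.64·[1 − (35.933·0.14495 − 28.412·0.086934)/(7.5209)] = 3.64·0.63588 = 2.3146 mg/L.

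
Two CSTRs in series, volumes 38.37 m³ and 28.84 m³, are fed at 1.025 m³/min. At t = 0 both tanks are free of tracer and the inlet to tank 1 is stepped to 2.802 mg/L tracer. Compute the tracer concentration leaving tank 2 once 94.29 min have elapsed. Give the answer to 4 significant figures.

Species balance on tank i: dCᵢ/dt = (Cᵢ₋₁ − Cᵢ)/τᵢ with τᵢ = Vᵢ/Q.
τ₁ = 38.37/1.025 = 37.4341 min; τ₂ = 28.84/1.025 = 28.1366 min.
Tank 1: C₁ = C_in(1 − e^(−t/τ₁)). Tank 2 (τ₁ ≠ τ₂): C₂ = C_in[1 − (τ₁ e^(−t/τ₁) − τ₂ e^(−t/τ₂))/(τ₁ − τ₂)].
At t = 94.29: e^(−t/τ₁) = 0.0805543, e^(−t/τ₂) = 0.0350439.
C₂ = 2.802·[1 − (37.4341·0.0805543 − 28.1366·0.0350439)/(9.29756)] = 2.802·0.781721 = 2.19038 mg/L.

2.190 mg/L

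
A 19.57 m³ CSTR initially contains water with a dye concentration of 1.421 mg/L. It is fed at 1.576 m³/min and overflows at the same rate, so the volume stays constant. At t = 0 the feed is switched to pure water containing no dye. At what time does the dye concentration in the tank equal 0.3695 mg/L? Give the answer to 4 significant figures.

Species balance: V dC/dt = Q(C_in − C) ⇒ τ = V/Q = 12.4175 min.
C(t) = C_in + (C₀ − C_in) e^(−t/τ). Set C = 0.3695 and solve for t:
e^(−t/τ) = (C − C_in)/(C₀ − C_in) = (0.3695 − 0)/(1.421 − 0) = 0.260028
t = −τ ln(…) = 12.4175 × 1.34697 = 16.7260 min.

16.73 min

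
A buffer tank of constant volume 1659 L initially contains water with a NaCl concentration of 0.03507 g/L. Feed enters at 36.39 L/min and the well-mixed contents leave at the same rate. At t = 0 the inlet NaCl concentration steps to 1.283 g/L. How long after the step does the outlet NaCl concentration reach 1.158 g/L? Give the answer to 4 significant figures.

104.9 min

Species balance: V dC/dt = Q(C_in − C) ⇒ τ = V/Q = 45.5894 min.
C(t) = C_in + (C₀ − C_in) e^(−t/τ). Set C = 1.158 and solve for t:
e^(−t/τ) = (C − C_in)/(C₀ − C_in) = (1.158 − 1.283)/(0.03507 − 1.283) = 0.100166
t = −τ ln(…) = 45.5894 × 2.30093 = 104.898 min.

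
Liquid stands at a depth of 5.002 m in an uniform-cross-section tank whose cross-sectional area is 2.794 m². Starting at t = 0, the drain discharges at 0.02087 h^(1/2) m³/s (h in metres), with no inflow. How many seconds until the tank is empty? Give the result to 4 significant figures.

A dh/dt = −Q_out = −0.02087 √h.
Separate and integrate: 2(√h − √h₀) = −(0.02087/A) t.
Set h = 0: 2√h₀ = (0.02087/A) t_empty ⇒ t_empty = 2A√h₀/0.02087.
t_empty = 2·2.794·√5.002/0.02087 = 5.58800·2.23652/0.02087 = 598.833 s.

598.8 s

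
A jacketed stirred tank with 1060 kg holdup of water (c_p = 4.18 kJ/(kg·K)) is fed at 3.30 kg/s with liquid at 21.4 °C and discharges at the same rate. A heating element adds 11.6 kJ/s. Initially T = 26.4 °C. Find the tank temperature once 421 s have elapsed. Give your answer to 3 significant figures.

23.4 °C

M c_p dT/dt = ṁ c_p (T_in − T) + Q̇.
Rearrange: dT/dt = (T_ss − T)/τ with τ = M/ṁ = 321.21 s and T_ss = T_in + Q̇/(ṁ c_p) = 22.241 °C.
Solution: T(t) = T_ss + (T₀ − T_ss) e^(−t/τ).
T(421) = 22.241 + (4.1591)·e^(−421/321.21) = 22.241 + (4.1591)·0.26964 = 23.362 °C.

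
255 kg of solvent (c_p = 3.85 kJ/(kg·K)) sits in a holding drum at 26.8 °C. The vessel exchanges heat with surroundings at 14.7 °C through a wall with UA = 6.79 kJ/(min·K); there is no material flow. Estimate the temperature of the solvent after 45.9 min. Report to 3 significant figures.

23.5 °C

Lumped-capacitance energy balance: M c_p dT/dt = UA(T_amb − T).
dT/dt = (T_ss − T)/τ with T_ss = T_amb = 14.700 °C, τ = M c_p/UA = 255·3.85/6.79 = 144.59 min.
Solution: T(t) = T_ss + (T₀ − T_ss) e^(−t/τ).
T(45.9) = 14.700 + (12.100)·0.72800 = 23.509 °C.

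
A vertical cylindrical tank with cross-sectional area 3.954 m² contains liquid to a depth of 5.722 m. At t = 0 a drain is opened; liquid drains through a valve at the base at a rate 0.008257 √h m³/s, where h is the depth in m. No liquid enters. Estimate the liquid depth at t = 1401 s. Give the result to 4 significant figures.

0.8635 m

A dh/dt = −Q_out = −0.008257 √h.
∫ h^(−1/2) dh = −(0.008257/A) ∫ dt, giving 2√h = 2√h₀ − (0.008257/A) t.
√h = √5.722 − 0.008257·1401/(2·3.954) = 2.39207 − 1.46283 = 0.929241.
h = 0.929241² = 0.863488 m.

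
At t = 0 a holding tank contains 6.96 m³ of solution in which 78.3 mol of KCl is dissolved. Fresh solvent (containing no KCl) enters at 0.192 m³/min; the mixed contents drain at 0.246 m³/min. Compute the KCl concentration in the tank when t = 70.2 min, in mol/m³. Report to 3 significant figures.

Total volume: dV/dt = Q_in − Q_out = -0.054000 m³/min, so V(t) = 6.96 − 0.054000 t and V(70.2) = 3.1692 m³.
Solute balance: dm/dt = 0 − Q_out C = −Q_out m/V(t).
dm/m = −Q_out dt/(V₀ − 0.054000 t); integrating gives ln(m/m₀) = −(Q_out/(Q_in−Q_out)) ln(V/V₀).
m = m₀ (V₀/V)^(Q_out/(Q_in−Q_out)) = 78.3 × (6.96/3.1692)^(-4.5556) = 2.1743 mol.
C = m/V = 2.1743/3.1692 = 0.68606 mol/m³.

0.686 mol/m³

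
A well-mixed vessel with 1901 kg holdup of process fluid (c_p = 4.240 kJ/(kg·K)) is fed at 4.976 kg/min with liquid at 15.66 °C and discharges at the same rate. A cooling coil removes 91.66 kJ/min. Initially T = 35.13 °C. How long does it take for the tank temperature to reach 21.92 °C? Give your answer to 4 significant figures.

First-law balance (no shaft work): M c_p dT/dt = ṁ c_p (T_in − T) − 91.66.
τ = M/ṁ = 382.034 min; T_ss = T_in − Q̇/(ṁ c_p) = 11.3156 °C.
T(t) = T_ss + (T₀ − T_ss) e^(−t/τ). Set T = 21.92:
e^(−t/τ) = (21.92 − 11.3156)/(35.13 − 11.3156) = 0.445294
t = −382.034 · ln(0.445294) = 309.073 min.

309.1 min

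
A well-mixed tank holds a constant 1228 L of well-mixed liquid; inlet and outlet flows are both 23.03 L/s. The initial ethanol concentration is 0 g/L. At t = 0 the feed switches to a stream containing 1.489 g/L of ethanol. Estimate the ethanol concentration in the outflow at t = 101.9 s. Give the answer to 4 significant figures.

1.269 g/L

Transient balance on the dissolved component: V dC/dt = Q(C_in − C).
Rewrite as dC/dt + C/τ = C_in/τ, τ = V/Q = 53.3218 s.
Integrating: C(t) = C_in + (C₀ − C_in) e^(−t/τ).
C(101.9) = 1.489 + (0 − 1.489)·e^(−101.9/53.3218) = 1.489 + (-1.48900)·0.147926 = 1.26874 g/L.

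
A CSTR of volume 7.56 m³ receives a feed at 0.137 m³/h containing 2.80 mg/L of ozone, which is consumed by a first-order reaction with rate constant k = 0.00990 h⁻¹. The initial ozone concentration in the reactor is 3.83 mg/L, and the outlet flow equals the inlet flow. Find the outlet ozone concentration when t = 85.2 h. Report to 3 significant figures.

2.00 mg/L

Accumulation = in − out − consumed: V dC/dt = Q C_in − Q C − k V C.
This is linear with rate a = Q/V + k = 0.028022 h⁻¹.
C_ss = Q C_in/(Q + kV) = 1.8108 mg/L; C(t) = C_ss + (C₀ − C_ss) e^(−a t).
C(85.2) = 1.8108 + (2.0192)·e^(−0.028022·85.2) = 1.8108 + (2.0192)·0.091864 = 1.9963 mg/L.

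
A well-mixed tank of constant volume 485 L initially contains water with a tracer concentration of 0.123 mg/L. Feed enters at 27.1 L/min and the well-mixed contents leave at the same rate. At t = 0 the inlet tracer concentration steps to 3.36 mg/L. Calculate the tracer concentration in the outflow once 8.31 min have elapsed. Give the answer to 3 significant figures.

1.33 mg/L

Species balance on the tank: V dC/dt = Q(C_in − C).
Rewrite as dC/dt + C/τ = C_in/τ, τ = V/Q = 17.897 min.
Integrating: C(t) = C_in + (C₀ − C_in) e^(−t/τ).
C(8.31) = 3.36 + (0.123 − 3.36)·e^(−8.31/17.897) = 3.36 + (-3.2370)·0.62855 = 1.3254 mg/L.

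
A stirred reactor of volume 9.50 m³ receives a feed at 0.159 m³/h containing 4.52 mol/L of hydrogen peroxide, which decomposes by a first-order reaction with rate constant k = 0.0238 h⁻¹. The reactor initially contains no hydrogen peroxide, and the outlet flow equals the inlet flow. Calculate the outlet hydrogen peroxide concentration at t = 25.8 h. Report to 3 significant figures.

Accumulation = in − out − consumed: V dC/dt = Q C_in − Q C − k V C.
dC/dt = (Q/V) C_in − (Q/V + k) C; effective rate a = Q/V + k = 0.016737 + 0.0238 = 0.040537 h⁻¹.
C_ss = Q C_in/(Q + kV) = 1.8662 mol/L; C(t) = C_ss + (C₀ − C_ss) e^(−a t).
C(25.8) = 1.8662 + (-1.8662)·e^(−0.040537·25.8) = 1.8662 + (-1.8662)·0.35139 = 1.2104 mol/L.

1.21 mol/L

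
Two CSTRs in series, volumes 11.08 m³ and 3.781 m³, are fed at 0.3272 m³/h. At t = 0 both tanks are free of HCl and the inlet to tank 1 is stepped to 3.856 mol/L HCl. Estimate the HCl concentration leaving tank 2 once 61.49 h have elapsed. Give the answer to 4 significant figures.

Time constants: τᵢ = Vᵢ/Q for each well-mixed tank.
τ₁ = 11.08/0.3272 = 33.8631 h; τ₂ = 3.781/0.3272 = 11.5556 h.
Solving the cascade with C₁(0)=C₂(0)=0 gives C₂(t) = C_in[1 − (τ₁ e^(−t/τ₁) − τ₂ e^(−t/τ₂))/(τ₁ − τ₂)].
At t = 61.49: e^(−t/τ₁) = 0.162701, e^(−t/τ₂) = 0.00488679.
C₂ = 3.856·[1 − (33.8631·0.162701 − 11.5556·0.00488679)/(22.3075)] = 3.856·0.755549 = 2.91340 mol/L.

2.913 mol/L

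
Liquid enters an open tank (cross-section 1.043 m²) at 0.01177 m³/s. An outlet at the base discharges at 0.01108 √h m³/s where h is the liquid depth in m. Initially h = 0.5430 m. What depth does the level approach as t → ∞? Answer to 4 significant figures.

1.128 m

A dh/dt = Q_in − 0.01108 √h. Steady state requires inflow = outflow:
Q_in = 0.01108 √h_ss ⇒ √h_ss = 0.01177/0.01108 = 1.06227.
h_ss = 1.06227² = 1.12843 m. (Since h₀ = 0.5430 m < h_ss, the level will rise toward this value.)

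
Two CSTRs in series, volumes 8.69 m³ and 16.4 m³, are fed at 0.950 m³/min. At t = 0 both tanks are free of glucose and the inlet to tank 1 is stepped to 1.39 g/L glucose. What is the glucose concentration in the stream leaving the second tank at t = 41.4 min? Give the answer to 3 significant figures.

Time constants: τᵢ = Vᵢ/Q for each well-mixed tank.
τ₁ = 8.69/0.950 = 9.1474 min; τ₂ = 16.4/0.950 = 17.263 min.
Tank 1: C₁ = C_in(1 − e^(−t/τ₁)). Tank 2 (τ₁ ≠ τ₂): C₂ = C_in[1 − (τ₁ e^(−t/τ₁) − τ₂ e^(−t/τ₂))/(τ₁ − τ₂)].
At t = 41.4: e^(−t/τ₁) = 0.010825, e^(−t/τ₂) = 0.090884.
C₂ = 1.39·[1 − (9.1474·0.010825 − 17.263·0.090884)/(-8.1158)] = 1.39·0.81888 = 1.1382 g/L.

1.14 g/L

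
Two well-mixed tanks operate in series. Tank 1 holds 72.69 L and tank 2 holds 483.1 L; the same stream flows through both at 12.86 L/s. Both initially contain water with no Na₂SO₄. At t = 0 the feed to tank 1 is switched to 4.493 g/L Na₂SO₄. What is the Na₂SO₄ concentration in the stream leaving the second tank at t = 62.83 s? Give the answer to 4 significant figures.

Each tank obeys Vᵢ dCᵢ/dt = Q(Cᵢ₋₁ − Cᵢ), so τᵢ = Vᵢ/Q.
τ₁ = 72.69/12.86 = 5.65241 s; τ₂ = 483.1/12.86 = 37.5661 s.
Tank 1: C₁ = C_in(1 − e^(−t/τ₁)). Tank 2 (τ₁ ≠ τ₂): C₂ = C_in[1 − (τ₁ e^(−t/τ₁) − τ₂ e^(−t/τ₂))/(τ₁ − τ₂)].
At t = 62.83: e^(−t/τ₁) = 1.48782e-05, e^(−t/τ₂) = 0.187774.
C₂ = 4.493·[1 − (5.65241·1.48782e-05 − 37.5661·0.187774)/(-31.9137)] = 4.493·0.778972 = 3.49992 g/L.

3.500 g/L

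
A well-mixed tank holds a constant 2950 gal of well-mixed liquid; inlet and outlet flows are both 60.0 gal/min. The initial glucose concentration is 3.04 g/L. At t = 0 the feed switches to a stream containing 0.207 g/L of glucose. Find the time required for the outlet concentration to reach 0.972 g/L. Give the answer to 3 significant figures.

Species balance: V dC/dt = Q(C_in − C) ⇒ τ = V/Q = 49.167 min.
C(t) = C_in + (C₀ − C_in) e^(−t/τ). Set C = 0.972 and solve for t:
e^(−t/τ) = (C − C_in)/(C₀ − C_in) = (0.972 − 0.207)/(3.04 − 0.207) = 0.27003
t = −τ ln(…) = 49.167 × 1.3092 = 64.370 min.

64.4 min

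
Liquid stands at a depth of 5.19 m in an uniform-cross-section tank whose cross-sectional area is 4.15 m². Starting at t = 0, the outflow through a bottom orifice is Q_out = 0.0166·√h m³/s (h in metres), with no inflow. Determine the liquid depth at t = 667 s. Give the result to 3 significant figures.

A dh/dt = −Q_out = −0.0166 √h.
Separate and integrate: 2(√h − √h₀) = −(0.0166/A) t.
√h = √5.19 − 0.0166·667/(2·4.15) = 2.2782 − 1.3340 = 0.94416.
h = 0.94416² = 0.89143 m.

0.891 m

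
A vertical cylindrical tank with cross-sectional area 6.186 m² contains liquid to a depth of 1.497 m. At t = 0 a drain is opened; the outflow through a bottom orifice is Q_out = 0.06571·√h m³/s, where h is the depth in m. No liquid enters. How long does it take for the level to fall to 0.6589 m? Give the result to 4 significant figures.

77.53 s

With no inflow, A dh/dt = −0.06571 √h.
∫ h^(−1/2) dh = −(0.06571/A) ∫ dt, giving 2√h = 2√h₀ − (0.06571/A) t.
t = 2A(√h₀ − √h)/0.06571 = 2·6.186·(√1.497 − √0.6589)/0.06571
  = 12.3720 × (1.22352 − 0.811727) / 0.06571 = 77.5331 s.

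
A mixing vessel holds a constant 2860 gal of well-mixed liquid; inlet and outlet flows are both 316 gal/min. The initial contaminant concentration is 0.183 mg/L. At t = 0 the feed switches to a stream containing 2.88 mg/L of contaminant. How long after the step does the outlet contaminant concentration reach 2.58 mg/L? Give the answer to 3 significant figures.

Species balance: V dC/dt = Q(C_in − C) ⇒ τ = V/Q = 9.0506 min.
C(t) = C_in + (C₀ − C_in) e^(−t/τ). Set C = 2.58 and solve for t:
e^(−t/τ) = (C − C_in)/(C₀ − C_in) = (2.58 − 2.88)/(0.183 − 2.88) = 0.11123
t = −τ ln(…) = 9.0506 × 2.1961 = 19.876 min.

19.9 min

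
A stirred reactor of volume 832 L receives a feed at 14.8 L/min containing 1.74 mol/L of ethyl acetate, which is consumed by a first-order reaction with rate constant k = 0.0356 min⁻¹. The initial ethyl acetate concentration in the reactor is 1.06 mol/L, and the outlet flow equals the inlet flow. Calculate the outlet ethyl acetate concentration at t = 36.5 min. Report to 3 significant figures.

V dC/dt = Q(C_in − C) − k V C.
This is linear with rate a = Q/V + k = 0.053388 min⁻¹.
C_ss = Q C_in/(Q + kV) = 0.57975 mol/L; C(t) = C_ss + (C₀ − C_ss) e^(−a t).
C(36.5) = 0.57975 + (0.48025)·e^(−0.053388·36.5) = 0.57975 + (0.48025)·0.14246 = 0.64817 mol/L.

0.648 mol/L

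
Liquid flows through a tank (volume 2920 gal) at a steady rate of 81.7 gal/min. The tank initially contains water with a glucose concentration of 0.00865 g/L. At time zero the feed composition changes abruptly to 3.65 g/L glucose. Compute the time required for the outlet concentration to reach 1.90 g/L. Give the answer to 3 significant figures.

26.2 min

Mass balance on the solute (V constant): V dC/dt = Q(C_in − C), so τ = V/Q = 35.741 min.
C(t) = C_in + (C₀ − C_in) e^(−t/τ). Set C = 1.90 and solve for t:
e^(−t/τ) = (C − C_in)/(C₀ − C_in) = (1.90 − 3.65)/(0.00865 − 3.65) = 0.48059
t = −τ ln(…) = 35.741 × 0.73274 = 26.188 min.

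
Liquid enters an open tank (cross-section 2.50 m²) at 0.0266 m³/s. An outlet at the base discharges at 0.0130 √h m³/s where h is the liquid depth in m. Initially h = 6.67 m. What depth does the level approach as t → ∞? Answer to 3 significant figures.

4.19 m

Level balance: A dh/dt = 0.0266 − 0.0130 √h. Setting dh/dt = 0:
Q_in = 0.0130 √h_ss ⇒ √h_ss = 0.0266/0.0130 = 2.0462.
h_ss = 2.0462² = 4.1867 m. (Since h₀ = 6.67 m > h_ss, the level will fall toward this value.)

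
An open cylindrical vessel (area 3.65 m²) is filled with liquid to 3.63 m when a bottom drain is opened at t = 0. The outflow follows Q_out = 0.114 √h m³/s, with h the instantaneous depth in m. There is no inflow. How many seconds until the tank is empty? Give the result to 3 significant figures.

A dh/dt = −Q_out = −0.114 √h.
This is separable: 2 d(√h)/dt = −0.114/A, so √h = √h₀ − (0.114/(2A)) t.
Set h = 0: 2√h₀ = (0.114/A) t_empty ⇒ t_empty = 2A√h₀/0.114.
t_empty = 2·3.65·√3.63/0.114 = 7.3000·1.9053/0.114 = 122.00 s.

122 s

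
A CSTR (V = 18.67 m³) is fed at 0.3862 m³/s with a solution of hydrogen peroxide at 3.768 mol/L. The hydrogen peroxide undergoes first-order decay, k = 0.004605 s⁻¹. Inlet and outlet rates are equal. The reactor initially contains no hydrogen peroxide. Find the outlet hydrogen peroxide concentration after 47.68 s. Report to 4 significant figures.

2.159 mol/L

V dC/dt = Q(C_in − C) − k V C.
This is linear with rate a = Q/V + k = 0.0252906 s⁻¹.
C_ss = Q C_in/(Q + kV) = 3.08191 mol/L; C(t) = C_ss + (C₀ − C_ss) e^(−a t).
C(47.68) = 3.08191 + (-3.08191)·e^(−0.0252906·47.68) = 3.08191 + (-3.08191)·0.299436 = 2.15908 mol/L.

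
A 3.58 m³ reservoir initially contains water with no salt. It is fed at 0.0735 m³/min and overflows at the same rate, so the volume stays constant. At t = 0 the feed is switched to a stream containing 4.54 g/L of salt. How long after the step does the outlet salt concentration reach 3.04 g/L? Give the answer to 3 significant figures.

53.9 min

Species balance: V dC/dt = Q(C_in − C) ⇒ τ = V/Q = 48.707 min.
C(t) = C_in + (C₀ − C_in) e^(−t/τ). Set C = 3.04 and solve for t:
e^(−t/τ) = (C − C_in)/(C₀ − C_in) = (3.04 − 4.54)/(0 − 4.54) = 0.33040
t = −τ ln(…) = 48.707 × 1.1075 = 53.942 min.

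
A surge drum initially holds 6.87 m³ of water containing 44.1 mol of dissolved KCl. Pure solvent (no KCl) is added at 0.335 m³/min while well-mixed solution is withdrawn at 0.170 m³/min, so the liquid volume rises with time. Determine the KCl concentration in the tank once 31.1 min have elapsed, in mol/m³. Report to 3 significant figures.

Let m(t) be the amount of KCl. Volume: V(t) = V₀ + (Q_in − Q_out) t = 6.87 + 0.16500 t; V(31.1) = 12.002 m³.
Species balance (pure solvent in): dm/dt = −Q_out · m/V(t).
Separate: dm/m = −Q_out dt/V(t) ⇒ ln(m/m₀) = −(Q_out/(Q_in−Q_out)) ln(V/V₀).
m = m₀ (V₀/V)^(Q_out/(Q_in−Q_out)) = 44.1 × (6.87/12.002)^(1.0303) = 24.821 mol.
C = m/V = 24.821/12.002 = 2.0682 mol/m³.

2.07 mol/m³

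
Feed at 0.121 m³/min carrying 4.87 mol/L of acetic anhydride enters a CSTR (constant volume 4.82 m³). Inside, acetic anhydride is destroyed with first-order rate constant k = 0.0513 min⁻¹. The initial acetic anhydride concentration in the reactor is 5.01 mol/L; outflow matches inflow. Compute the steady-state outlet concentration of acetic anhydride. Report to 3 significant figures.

1.60 mol/L

Accumulation = in − out − consumed: V dC/dt = Q C_in − Q C − k V C.
Steady state (dC/dt = 0): C_ss = Q C_in/(Q + kV) = C_in/(1 + kV/Q).
C_ss = 0.121·4.87/(0.121 + 0.0513·4.82) = 0.58927/0.36827 = 1.6001 mol/L.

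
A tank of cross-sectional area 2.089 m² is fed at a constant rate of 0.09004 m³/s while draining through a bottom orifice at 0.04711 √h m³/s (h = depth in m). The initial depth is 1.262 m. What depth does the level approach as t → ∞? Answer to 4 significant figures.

3.653 m

Level balance: A dh/dt = 0.09004 − 0.04711 √h. Setting dh/dt = 0:
Q_in = 0.04711 √h_ss ⇒ √h_ss = 0.09004/0.04711 = 1.91127.
h_ss = 1.91127² = 3.65296 m. (Since h₀ = 1.262 m < h_ss, the level will rise toward this value.)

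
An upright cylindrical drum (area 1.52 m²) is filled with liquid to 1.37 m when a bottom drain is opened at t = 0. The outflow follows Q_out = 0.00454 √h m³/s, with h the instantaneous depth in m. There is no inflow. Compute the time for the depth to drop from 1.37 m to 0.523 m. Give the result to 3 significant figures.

A dh/dt = −Q_out = −0.00454 √h.
∫ h^(−1/2) dh = −(0.00454/A) ∫ dt, giving 2√h = 2√h₀ − (0.00454/A) t.
t = 2A(√h₀ − √h)/0.00454 = 2·1.52·(√1.37 − √0.523)/0.00454
  = 3.0400 × (1.1705 − 0.72319) / 0.00454 = 299.50 s.

300 s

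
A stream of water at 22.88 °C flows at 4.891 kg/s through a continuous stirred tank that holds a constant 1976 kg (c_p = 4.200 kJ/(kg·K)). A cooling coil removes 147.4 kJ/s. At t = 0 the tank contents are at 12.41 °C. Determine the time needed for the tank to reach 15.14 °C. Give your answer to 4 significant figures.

712.7 s

Unsteady energy balance on the tank contents: M c_p dT/dt = ṁ c_p (T_in − T) − 147.4.
τ = M/ṁ = 404.007 s; T_ss = T_in − Q̇/(ṁ c_p) = 15.7045 °C.
T(t) = T_ss + (T₀ − T_ss) e^(−t/τ). Set T = 15.14:
e^(−t/τ) = (15.14 − 15.7045)/(12.41 − 15.7045) = 0.171353
t = −404.007 · ln(0.171353) = 712.681 s.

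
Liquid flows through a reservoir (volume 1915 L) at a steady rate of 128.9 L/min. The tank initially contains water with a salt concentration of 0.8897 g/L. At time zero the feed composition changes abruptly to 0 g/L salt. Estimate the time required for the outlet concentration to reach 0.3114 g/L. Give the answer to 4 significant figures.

15.60 min

Species balance: V dC/dt = Q(C_in − C) ⇒ τ = V/Q = 14.8565 min.
C(t) = C_in + (C₀ − C_in) e^(−t/τ). Set C = 0.3114 and solve for t:
e^(−t/τ) = (C − C_in)/(C₀ − C_in) = (0.3114 − 0)/(0.8897 − 0) = 0.350006
t = −τ ln(…) = 14.8565 × 1.04981 = 15.5964 min.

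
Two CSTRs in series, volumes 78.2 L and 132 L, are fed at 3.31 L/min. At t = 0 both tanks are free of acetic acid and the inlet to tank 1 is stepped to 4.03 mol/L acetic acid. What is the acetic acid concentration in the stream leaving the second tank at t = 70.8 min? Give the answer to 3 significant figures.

Time constants: τᵢ = Vᵢ/Q for each well-mixed tank.
τ₁ = 78.2/3.31 = 23.625 min; τ₂ = 132/3.31 = 39.879 min.
Solving the cascade with C₁(0)=C₂(0)=0 gives C₂(t) = C_in[1 − (τ₁ e^(−t/τ₁) − τ₂ e^(−t/τ₂))/(τ₁ − τ₂)].
At t = 70.8: e^(−t/τ₁) = 0.049948, e^(−t/τ₂) = 0.16942.
C₂ = 4.03·[1 − (23.625·0.049948 − 39.879·0.16942)/(-16.254)] = 4.03·0.65692 = 2.6474 mol/L.

2.65 mol/L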